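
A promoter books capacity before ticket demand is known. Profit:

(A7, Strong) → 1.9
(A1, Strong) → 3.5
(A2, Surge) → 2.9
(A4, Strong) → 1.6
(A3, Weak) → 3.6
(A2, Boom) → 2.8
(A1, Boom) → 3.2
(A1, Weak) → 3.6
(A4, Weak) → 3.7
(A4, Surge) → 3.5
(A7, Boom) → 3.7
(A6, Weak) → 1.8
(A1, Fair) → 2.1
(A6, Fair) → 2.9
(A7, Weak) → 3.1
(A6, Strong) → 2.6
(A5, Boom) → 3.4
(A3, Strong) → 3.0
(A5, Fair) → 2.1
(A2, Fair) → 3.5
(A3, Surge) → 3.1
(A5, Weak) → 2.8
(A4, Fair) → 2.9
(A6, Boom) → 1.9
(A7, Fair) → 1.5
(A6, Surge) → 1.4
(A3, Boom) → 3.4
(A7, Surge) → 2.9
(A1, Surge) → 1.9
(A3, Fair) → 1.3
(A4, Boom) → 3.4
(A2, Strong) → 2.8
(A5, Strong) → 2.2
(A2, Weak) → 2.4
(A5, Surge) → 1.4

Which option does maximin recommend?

A2

Row minima: A1=1.9, A2=2.4, A3=1.3, A4=1.6, A5=1.4, A6=1.4, A7=1.5
Best worst-case = 2.4 → A2.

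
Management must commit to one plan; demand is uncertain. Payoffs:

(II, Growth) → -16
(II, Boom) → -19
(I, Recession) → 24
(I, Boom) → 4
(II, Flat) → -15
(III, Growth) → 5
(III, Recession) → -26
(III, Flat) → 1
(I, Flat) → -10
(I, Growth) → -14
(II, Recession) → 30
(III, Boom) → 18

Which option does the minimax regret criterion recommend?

Column bests: Recession=30, Flat=1, Growth=5, Boom=18.
I regrets: 6, 11, 19, 14 → max 19
II regrets: 0, 16, 21, 37 → max 37
III regrets: 56, 0, 0, 0 → max 56
Smallest max regret = 19 → I.

I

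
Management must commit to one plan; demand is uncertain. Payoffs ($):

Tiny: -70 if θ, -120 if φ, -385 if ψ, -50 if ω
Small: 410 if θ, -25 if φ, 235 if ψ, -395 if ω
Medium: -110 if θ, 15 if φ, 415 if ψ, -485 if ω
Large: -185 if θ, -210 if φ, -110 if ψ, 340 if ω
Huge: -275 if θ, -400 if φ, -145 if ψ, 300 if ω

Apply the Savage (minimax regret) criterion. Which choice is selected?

Large

Column bests: θ=410, φ=15, ψ=415, ω=340.
Tiny regrets: 480, 135, 800, 390 → max 800
Small regrets: 0, 40, 180, 735 → max 735
Medium regrets: 520, 0, 0, 825 → max 825
Large regrets: 595, 225, 525, 0 → max 595
Huge regrets: 685, 415, 560, 40 → max 685
Smallest max regret = 595 → Large.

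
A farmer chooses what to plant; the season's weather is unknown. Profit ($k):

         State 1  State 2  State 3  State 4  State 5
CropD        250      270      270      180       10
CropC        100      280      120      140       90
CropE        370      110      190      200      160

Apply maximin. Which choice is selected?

CropE

Row minima: CropD=10, CropC=90, CropE=110
Best worst-case = 110 → CropE.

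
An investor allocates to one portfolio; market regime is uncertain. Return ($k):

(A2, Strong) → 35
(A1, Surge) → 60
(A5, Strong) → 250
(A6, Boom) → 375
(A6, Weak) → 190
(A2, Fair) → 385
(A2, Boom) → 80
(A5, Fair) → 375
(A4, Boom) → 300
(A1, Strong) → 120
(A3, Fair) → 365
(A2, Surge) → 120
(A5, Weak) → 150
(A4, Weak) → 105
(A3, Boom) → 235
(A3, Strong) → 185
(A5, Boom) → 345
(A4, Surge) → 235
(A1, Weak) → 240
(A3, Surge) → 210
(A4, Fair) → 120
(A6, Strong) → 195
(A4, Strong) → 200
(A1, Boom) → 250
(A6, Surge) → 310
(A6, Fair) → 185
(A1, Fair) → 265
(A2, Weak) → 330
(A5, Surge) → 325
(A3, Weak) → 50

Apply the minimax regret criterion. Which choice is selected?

Column bests: Weak=330, Fair=385, Strong=250, Boom=375, Surge=325.
A1 regrets: 90, 120, 130, 125, 265 → max 265
A2 regrets: 0, 0, 215, 295, 205 → max 295
A3 regrets: 280, 20, 65, 140, 115 → max 280
A4 regrets: 225, 265, 50, 75, 90 → max 265
A5 regrets: 180, 10, 0, 30, 0 → max 180
A6 regrets: 140, 200, 55, 0, 15 → max 200
Smallest max regret = 180 → A5.

A5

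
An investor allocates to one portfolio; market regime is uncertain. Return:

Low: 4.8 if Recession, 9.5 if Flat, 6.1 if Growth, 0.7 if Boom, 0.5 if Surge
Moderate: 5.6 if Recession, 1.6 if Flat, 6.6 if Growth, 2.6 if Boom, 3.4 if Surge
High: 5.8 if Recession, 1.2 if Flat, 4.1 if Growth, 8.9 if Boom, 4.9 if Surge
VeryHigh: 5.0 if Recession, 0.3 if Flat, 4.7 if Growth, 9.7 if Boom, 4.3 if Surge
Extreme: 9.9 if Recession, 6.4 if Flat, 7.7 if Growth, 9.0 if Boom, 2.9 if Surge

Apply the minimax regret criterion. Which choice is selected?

Column bests: Recession=9.9, Flat=9.5, Growth=7.7, Boom=9.7, Surge=4.9.
Low regrets: 5.1, 0.0, 1.6, 9.0, 4.4 → max 9.0
Moderate regrets: 4.3, 7.9, 1.1, 7.1, 1.5 → max 7.9
High regrets: 4.1, 8.3, 3.6, 0.8, 0.0 → max 8.3
VeryHigh regrets: 4.9, 9.2, 3.0, 0.0, 0.6 → max 9.2
Extreme regrets: 0.0, 3.1, 0.0, 0.7, 2.0 → max 3.1
Smallest max regret = 3.1 → Extreme.

Extreme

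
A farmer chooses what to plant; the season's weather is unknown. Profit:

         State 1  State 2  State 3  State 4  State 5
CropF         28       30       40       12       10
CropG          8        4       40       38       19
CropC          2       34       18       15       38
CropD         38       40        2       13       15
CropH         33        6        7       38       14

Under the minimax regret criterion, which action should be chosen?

CropF

Column bests: State 1=38, State 2=40, State 3=40, State 4=38, State 5=38.
CropF regrets: 10, 10, 0, 26, 28 → max 28
CropG regrets: 30, 36, 0, 0, 19 → max 36
CropC regrets: 36, 6, 22, 23, 0 → max 36
CropD regrets: 0, 0, 38, 25, 23 → max 38
CropH regrets: 5, 34, 33, 0, 24 → max 34
Smallest max regret = 28 → CropF.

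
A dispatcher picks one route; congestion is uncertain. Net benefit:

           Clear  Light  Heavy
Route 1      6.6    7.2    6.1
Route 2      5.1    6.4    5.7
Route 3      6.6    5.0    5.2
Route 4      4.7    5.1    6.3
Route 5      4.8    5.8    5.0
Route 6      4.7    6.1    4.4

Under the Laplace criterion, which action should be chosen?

Row averages: Route 1=199/30, Route 2=86/15, Route 3=5.6, Route 4=161/30, Route 5=5.2, Route 6=76/15
Highest average = 199/30 → Route 1.

Route 1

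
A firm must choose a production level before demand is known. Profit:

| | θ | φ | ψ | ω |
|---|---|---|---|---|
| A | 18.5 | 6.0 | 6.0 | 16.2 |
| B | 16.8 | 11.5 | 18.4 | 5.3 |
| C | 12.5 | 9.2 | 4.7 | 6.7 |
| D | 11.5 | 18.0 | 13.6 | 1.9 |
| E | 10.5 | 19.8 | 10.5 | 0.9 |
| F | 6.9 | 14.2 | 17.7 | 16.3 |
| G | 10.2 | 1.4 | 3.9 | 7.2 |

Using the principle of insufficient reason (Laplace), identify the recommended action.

Row averages: A=11.675, B=13, C=8.275, D=11.25, E=10.425, F=13.775, G=5.675
Highest average = 13.775 → F.

F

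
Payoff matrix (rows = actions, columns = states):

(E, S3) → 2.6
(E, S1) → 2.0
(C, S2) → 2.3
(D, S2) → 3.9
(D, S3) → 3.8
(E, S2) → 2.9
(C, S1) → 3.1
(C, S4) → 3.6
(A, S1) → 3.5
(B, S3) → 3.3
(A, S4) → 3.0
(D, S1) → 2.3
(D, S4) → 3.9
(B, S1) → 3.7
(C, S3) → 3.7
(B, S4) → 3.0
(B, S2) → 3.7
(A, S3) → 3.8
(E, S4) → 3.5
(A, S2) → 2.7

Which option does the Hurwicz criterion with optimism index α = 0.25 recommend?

B

A: 0.25·3.8 + 0.75·2.7 = 2.975
B: 0.25·3.7 + 0.75·3.0 = 3.175
C: 0.25·3.7 + 0.75·2.3 = 2.65
D: 0.25·3.9 + 0.75·2.3 = 2.7
E: 0.25·3.5 + 0.75·2.0 = 2.375
Highest Hurwicz score = 3.175 → B.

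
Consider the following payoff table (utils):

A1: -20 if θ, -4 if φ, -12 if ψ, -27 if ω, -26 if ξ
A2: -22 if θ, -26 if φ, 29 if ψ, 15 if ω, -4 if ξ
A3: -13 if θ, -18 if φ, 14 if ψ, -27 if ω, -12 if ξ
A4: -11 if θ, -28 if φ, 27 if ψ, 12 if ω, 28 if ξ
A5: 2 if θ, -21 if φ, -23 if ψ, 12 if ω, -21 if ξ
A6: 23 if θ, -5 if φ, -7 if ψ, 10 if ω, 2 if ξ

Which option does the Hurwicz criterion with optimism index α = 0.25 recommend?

A6

A1: 0.25·(-4) + 0.75·(-27) = -21.25
A2: 0.25·29 + 0.75·(-26) = -12.25
A3: 0.25·14 + 0.75·(-27) = -16.75
A4: 0.25·28 + 0.75·(-28) = -14
A5: 0.25·12 + 0.75·(-23) = -14.25
A6: 0.25·23 + 0.75·(-7) = 0.5
Highest Hurwicz score = 0.5 → A6.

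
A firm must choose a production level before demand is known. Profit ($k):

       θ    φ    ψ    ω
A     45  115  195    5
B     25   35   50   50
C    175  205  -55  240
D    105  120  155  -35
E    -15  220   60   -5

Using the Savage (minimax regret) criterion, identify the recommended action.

B

Column bests: θ=175, φ=220, ψ=195, ω=240.
A regrets: 130, 105, 0, 235 → max 235
B regrets: 150, 185, 145, 190 → max 190
C regrets: 0, 15, 250, 0 → max 250
D regrets: 70, 100, 40, 275 → max 275
E regrets: 190, 0, 135, 245 → max 245
Smallest max regret = 190 → B.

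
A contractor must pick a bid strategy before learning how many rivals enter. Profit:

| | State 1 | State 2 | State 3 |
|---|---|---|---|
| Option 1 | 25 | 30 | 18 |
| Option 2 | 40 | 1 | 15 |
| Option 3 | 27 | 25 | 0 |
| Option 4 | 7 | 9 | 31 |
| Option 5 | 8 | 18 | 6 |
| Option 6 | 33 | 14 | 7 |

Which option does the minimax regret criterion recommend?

Option 1

Column bests: State 1=40, State 2=30, State 3=31.
Option 1 regrets: 15, 0, 13 → max 15
Option 2 regrets: 0, 29, 16 → max 29
Option 3 regrets: 13, 5, 31 → max 31
Option 4 regrets: 33, 21, 0 → max 33
Option 5 regrets: 32, 12, 25 → max 32
Option 6 regrets: 7, 16, 24 → max 24
Smallest max regret = 15 → Option 1.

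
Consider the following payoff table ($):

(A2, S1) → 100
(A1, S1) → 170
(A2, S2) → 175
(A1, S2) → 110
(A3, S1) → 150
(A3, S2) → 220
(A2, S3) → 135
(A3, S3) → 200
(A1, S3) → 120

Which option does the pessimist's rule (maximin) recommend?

Row minima: A1=110, A2=100, A3=150
Best worst-case = 150 → A3.

A3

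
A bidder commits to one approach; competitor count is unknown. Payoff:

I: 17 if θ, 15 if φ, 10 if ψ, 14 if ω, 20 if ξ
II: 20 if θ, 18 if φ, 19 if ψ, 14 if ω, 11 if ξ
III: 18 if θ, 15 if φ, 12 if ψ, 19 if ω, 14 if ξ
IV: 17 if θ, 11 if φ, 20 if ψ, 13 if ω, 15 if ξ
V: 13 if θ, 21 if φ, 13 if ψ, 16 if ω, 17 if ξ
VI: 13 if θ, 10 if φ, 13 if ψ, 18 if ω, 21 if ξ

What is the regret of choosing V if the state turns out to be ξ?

4

Best payoff under ξ is 21.
Regret = 21 − 17 = 4.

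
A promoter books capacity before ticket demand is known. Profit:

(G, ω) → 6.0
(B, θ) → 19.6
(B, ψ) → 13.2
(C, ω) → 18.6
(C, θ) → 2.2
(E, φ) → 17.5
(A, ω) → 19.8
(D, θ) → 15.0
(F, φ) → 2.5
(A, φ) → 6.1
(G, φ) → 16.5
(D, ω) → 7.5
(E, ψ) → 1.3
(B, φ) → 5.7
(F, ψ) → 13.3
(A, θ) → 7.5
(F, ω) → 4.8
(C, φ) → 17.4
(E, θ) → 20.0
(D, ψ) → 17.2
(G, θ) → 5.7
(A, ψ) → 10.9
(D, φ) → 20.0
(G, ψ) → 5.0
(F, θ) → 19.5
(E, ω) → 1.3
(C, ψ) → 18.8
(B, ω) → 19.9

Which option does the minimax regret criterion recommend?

Column bests: θ=20.0, φ=20.0, ψ=18.8, ω=19.9.
A regrets: 12.5, 13.9, 7.9, 0.1 → max 13.9
B regrets: 0.4, 14.3, 5.6, 0.0 → max 14.3
C regrets: 17.8, 2.6, 0.0, 1.3 → max 17.8
D regrets: 5.0, 0.0, 1.6, 12.4 → max 12.4
E regrets: 0.0, 2.5, 17.5, 18.6 → max 18.6
F regrets: 0.5, 17.5, 5.5, 15.1 → max 17.5
G regrets: 14.3, 3.5, 13.8, 13.9 → max 14.3
Smallest max regret = 12.4 → D.

D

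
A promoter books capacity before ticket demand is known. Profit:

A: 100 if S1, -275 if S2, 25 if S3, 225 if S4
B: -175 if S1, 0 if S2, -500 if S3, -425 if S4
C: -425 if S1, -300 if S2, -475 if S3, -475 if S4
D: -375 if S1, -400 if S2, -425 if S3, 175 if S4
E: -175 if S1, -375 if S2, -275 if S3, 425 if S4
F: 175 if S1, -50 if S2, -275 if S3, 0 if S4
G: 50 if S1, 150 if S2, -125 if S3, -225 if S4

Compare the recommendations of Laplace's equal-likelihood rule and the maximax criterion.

laplace → A; maximax → E (disagree)

Row averages: A=18.75, B=-275, C=-418.75, D=-256.25, E=-100, F=-37.5, G=-37.5
Highest average = 18.75 → A.
Row maxima: A=225, B=0, C=-300, D=175, E=425, F=175, G=150
Best best-case = 425 → E.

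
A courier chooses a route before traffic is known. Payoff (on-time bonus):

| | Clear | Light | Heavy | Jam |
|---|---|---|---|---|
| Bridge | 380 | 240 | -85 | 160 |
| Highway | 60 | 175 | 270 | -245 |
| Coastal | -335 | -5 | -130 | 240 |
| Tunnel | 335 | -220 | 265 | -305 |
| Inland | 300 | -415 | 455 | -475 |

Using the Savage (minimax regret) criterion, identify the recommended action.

Column bests: Clear=380, Light=240, Heavy=455, Jam=240.
Bridge regrets: 0, 0, 540, 80 → max 540
Highway regrets: 320, 65, 185, 485 → max 485
Coastal regrets: 715, 245, 585, 0 → max 715
Tunnel regrets: 45, 460, 190, 545 → max 545
Inland regrets: 80, 655, 0, 715 → max 715
Smallest max regret = 485 → Highway.

Highway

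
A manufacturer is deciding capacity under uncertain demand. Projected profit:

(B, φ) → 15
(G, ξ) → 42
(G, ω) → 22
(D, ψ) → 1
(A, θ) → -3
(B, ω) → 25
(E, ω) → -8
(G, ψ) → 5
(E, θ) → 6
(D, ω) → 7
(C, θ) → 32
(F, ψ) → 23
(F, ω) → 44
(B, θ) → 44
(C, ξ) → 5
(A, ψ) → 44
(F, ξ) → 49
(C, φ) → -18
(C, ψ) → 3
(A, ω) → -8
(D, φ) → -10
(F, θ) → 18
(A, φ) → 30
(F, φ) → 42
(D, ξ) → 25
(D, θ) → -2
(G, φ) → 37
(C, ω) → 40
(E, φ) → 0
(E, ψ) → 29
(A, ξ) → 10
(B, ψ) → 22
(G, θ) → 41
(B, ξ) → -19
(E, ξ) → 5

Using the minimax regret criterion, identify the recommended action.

Column bests: θ=44, φ=42, ψ=44, ω=44, ξ=49.
A regrets: 47, 12, 0, 52, 39 → max 52
B regrets: 0, 27, 22, 19, 68 → max 68
C regrets: 12, 60, 41, 4, 44 → max 60
D regrets: 46, 52, 43, 37, 24 → max 52
E regrets: 38, 42, 15, 52, 44 → max 52
F regrets: 26, 0, 21, 0, 0 → max 26
G regrets: 3, 5, 39, 22, 7 → max 39
Smallest max regret = 26 → F.

F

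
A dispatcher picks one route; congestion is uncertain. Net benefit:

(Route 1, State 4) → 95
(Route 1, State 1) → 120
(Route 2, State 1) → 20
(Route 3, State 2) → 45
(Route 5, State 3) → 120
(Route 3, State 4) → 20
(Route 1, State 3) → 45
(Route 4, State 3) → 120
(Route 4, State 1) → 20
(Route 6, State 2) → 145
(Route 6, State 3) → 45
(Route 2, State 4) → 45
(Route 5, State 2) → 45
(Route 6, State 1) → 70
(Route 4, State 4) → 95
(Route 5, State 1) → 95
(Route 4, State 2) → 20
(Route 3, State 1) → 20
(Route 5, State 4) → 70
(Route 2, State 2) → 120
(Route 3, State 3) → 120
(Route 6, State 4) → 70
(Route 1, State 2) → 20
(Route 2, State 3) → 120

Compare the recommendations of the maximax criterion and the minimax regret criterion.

Row maxima: Route 1=120, Route 2=120, Route 3=120, Route 4=120, Route 5=120, Route 6=145
Best best-case = 145 → Route 6.
Column bests: State 1=120, State 2=145, State 3=120, State 4=95.
Route 1 regrets: 0, 125, 75, 0 → max 125
Route 2 regrets: 100, 25, 0, 50 → max 100
Route 3 regrets: 100, 100, 0, 75 → max 100
Route 4 regrets: 100, 125, 0, 0 → max 125
Route 5 regrets: 25, 100, 0, 25 → max 100
Route 6 regrets: 50, 0, 75, 25 → max 75
Smallest max regret = 75 → Route 6.

maximax → Route 6; minimax regret → Route 6 (agree)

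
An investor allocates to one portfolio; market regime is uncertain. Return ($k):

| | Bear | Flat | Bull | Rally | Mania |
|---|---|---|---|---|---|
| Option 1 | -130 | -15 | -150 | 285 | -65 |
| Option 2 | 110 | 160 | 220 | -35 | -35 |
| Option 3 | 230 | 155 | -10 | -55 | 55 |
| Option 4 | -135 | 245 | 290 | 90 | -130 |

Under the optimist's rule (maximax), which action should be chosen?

Row maxima: Option 1=285, Option 2=220, Option 3=230, Option 4=290
Best best-case = 290 → Option 4.

Option 4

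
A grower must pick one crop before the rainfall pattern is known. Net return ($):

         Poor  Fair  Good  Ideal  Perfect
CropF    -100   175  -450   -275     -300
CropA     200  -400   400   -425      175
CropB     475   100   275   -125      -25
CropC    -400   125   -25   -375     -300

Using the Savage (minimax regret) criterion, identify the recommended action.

CropB

Column bests: Poor=475, Fair=175, Good=400, Ideal=-125, Perfect=175.
CropF regrets: 575, 0, 850, 150, 475 → max 850
CropA regrets: 275, 575, 0, 300, 0 → max 575
CropB regrets: 0, 75, 125, 0, 200 → max 200
CropC regrets: 875, 50, 425, 250, 475 → max 875
Smallest max regret = 200 → CropB.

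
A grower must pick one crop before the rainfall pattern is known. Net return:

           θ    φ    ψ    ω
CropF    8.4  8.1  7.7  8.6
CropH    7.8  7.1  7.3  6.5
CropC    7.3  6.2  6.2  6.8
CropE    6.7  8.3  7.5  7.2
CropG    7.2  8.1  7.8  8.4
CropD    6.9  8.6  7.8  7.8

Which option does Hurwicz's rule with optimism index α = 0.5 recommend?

CropF: 0.5·8.6 + 0.5·7.7 = 8.15
CropH: 0.5·7.8 + 0.5·6.5 = 7.15
CropC: 0.5·7.3 + 0.5·6.2 = 6.75
CropE: 0.5·8.3 + 0.5·6.7 = 7.5
CropG: 0.5·8.4 + 0.5·7.2 = 7.8
CropD: 0.5·8.6 + 0.5·6.9 = 7.75
Highest Hurwicz score = 8.15 → CropF.

CropF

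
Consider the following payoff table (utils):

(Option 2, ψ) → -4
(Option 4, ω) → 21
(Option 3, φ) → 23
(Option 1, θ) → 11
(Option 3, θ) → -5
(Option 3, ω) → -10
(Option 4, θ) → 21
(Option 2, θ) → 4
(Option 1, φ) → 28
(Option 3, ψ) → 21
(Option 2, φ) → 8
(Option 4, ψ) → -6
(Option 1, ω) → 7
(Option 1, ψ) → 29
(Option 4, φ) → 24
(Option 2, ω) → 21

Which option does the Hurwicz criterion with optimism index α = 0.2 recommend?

Option 1

Option 1: 0.2·29 + 0.8·7 = 11.4
Option 2: 0.2·21 + 0.8·(-4) = 1
Option 3: 0.2·23 + 0.8·(-10) = -3.4
Option 4: 0.2·24 + 0.8·(-6) = 0
Highest Hurwicz score = 11.4 → Option 1.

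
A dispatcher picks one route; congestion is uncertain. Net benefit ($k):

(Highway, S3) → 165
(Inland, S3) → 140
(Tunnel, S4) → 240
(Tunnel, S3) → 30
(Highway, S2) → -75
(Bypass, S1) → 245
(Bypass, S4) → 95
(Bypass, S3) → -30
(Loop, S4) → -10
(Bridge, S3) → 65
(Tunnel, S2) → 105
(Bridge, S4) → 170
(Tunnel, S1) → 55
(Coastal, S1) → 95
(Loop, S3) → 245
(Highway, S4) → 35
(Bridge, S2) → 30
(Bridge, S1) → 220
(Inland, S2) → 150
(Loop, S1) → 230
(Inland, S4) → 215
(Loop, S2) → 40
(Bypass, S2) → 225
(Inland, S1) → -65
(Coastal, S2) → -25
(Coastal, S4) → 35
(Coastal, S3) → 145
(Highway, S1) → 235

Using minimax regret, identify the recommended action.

Bridge

Column bests: S1=245, S2=225, S3=245, S4=240.
Coastal regrets: 150, 250, 100, 205 → max 250
Highway regrets: 10, 300, 80, 205 → max 300
Bridge regrets: 25, 195, 180, 70 → max 195
Tunnel regrets: 190, 120, 215, 0 → max 215
Loop regrets: 15, 185, 0, 250 → max 250
Bypass regrets: 0, 0, 275, 145 → max 275
Inland regrets: 310, 75, 105, 25 → max 310
Smallest max regret = 195 → Bridge.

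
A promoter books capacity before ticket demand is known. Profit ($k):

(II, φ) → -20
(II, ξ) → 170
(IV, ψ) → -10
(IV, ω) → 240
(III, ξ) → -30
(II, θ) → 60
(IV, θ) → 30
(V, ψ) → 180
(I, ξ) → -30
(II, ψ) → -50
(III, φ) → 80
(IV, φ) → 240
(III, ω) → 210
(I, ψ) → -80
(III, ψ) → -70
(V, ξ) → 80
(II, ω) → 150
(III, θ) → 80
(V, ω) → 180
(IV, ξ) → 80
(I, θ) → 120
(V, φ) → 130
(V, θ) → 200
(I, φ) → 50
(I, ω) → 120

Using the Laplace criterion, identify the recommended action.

Row averages: I=36, II=62, III=54, IV=116, V=154
Highest average = 154 → V.

V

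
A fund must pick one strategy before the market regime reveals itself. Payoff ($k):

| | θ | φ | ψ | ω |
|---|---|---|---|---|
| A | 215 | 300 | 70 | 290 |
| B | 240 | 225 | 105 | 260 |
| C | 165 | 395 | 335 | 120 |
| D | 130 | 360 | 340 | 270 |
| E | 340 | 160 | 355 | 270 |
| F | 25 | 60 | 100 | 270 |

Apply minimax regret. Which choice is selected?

C

Column bests: θ=340, φ=395, ψ=355, ω=290.
A regrets: 125, 95, 285, 0 → max 285
B regrets: 100, 170, 250, 30 → max 250
C regrets: 175, 0, 20, 170 → max 175
D regrets: 210, 35, 15, 20 → max 210
E regrets: 0, 235, 0, 20 → max 235
F regrets: 315, 335, 255, 20 → max 335
Smallest max regret = 175 → C.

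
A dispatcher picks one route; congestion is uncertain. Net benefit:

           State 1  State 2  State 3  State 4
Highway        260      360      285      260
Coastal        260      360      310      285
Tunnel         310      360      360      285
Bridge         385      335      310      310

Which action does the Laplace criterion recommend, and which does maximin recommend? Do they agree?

Row averages: Highway=291.25, Coastal=303.75, Tunnel=328.75, Bridge=335
Highest average = 335 → Bridge.
Row minima: Highway=260, Coastal=260, Tunnel=285, Bridge=310
Best worst-case = 310 → Bridge.

laplace → Bridge; maximin → Bridge (agree)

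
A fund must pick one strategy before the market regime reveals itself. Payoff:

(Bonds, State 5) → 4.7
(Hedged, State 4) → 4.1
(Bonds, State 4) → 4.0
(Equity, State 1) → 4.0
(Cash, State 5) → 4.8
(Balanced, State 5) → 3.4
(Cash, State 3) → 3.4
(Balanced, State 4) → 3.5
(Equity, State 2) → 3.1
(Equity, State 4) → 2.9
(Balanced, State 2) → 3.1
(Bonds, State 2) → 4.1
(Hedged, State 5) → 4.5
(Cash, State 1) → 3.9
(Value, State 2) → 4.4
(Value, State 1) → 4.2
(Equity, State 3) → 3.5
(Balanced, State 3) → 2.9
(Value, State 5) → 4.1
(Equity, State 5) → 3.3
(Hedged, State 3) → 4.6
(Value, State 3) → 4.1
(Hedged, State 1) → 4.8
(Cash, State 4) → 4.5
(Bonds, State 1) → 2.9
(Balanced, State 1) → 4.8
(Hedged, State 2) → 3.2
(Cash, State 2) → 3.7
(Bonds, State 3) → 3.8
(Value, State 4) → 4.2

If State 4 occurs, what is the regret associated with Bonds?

Best payoff under State 4 is 4.5.
Regret = 4.5 − 4.0 = 0.5.

0.5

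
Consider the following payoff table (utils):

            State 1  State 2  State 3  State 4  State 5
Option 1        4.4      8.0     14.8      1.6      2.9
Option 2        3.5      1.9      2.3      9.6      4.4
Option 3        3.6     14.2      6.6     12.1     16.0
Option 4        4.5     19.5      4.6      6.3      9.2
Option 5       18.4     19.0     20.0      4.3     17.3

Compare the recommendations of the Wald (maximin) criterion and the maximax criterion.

Row minima: Option 1=1.6, Option 2=1.9, Option 3=3.6, Option 4=4.5, Option 5=4.3
Best worst-case = 4.5 → Option 4.
Row maxima: Option 1=14.8, Option 2=9.6, Option 3=16.0, Option 4=19.5, Option 5=20.0
Best best-case = 20.0 → Option 5.

maximin → Option 4; maximax → Option 5 (disagree)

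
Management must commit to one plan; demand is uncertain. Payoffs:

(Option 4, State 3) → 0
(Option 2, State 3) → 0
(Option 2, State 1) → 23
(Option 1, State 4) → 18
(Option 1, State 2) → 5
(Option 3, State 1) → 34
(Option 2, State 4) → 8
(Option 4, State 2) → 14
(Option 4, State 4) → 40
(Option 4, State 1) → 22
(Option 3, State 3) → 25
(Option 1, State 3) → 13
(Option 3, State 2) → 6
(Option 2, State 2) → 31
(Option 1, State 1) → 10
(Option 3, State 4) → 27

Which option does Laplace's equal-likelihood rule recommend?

Row averages: Option 1=11.5, Option 2=15.5, Option 3=23, Option 4=19
Highest average = 23 → Option 3.

Option 3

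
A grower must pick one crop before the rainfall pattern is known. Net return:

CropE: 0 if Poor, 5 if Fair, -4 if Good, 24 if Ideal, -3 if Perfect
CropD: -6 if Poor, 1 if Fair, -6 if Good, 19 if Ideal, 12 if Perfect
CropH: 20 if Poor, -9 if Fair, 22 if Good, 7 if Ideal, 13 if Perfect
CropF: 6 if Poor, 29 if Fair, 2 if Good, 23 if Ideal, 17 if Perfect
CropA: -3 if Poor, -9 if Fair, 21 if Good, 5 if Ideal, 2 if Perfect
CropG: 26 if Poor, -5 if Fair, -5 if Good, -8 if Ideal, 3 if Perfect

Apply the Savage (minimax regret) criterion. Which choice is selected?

Column bests: Poor=26, Fair=29, Good=22, Ideal=24, Perfect=17.
CropE regrets: 26, 24, 26, 0, 20 → max 26
CropD regrets: 32, 28, 28, 5, 5 → max 32
CropH regrets: 6, 38, 0, 17, 4 → max 38
CropF regrets: 20, 0, 20, 1, 0 → max 20
CropA regrets: 29, 38, 1, 19, 15 → max 38
CropG regrets: 0, 34, 27, 32, 14 → max 34
Smallest max regret = 20 → CropF.

CropF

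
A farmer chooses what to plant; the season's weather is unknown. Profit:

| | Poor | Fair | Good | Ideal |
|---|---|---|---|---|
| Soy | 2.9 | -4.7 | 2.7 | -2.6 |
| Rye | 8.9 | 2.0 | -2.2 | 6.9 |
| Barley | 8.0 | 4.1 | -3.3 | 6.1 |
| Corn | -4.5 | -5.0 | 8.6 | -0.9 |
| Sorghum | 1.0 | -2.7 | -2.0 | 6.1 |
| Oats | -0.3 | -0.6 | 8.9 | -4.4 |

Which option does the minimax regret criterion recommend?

Column bests: Poor=8.9, Fair=4.1, Good=8.9, Ideal=6.9.
Soy regrets: 6.0, 8.8, 6.2, 9.5 → max 9.5
Rye regrets: 0.0, 2.1, 11.1, 0.0 → max 11.1
Barley regrets: 0.9, 0.0, 12.2, 0.8 → max 12.2
Corn regrets: 13.4, 9.1, 0.3, 7.8 → max 13.4
Sorghum regrets: 7.9, 6.8, 10.9, 0.8 → max 10.9
Oats regrets: 9.2, 4.7, 0.0, 11.3 → max 11.3
Smallest max regret = 9.5 → Soy.

Soy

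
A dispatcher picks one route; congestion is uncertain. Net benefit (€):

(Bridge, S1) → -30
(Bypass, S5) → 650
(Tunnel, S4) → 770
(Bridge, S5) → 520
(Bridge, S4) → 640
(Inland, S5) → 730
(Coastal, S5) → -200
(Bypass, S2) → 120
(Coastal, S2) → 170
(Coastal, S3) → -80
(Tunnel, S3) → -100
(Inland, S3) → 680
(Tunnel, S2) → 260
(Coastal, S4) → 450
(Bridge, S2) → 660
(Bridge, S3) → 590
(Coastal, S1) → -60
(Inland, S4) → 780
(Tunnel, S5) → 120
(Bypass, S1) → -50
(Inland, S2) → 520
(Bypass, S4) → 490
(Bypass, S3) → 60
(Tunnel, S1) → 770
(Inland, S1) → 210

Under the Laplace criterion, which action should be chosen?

Inland

Row averages: Tunnel=364, Bridge=476, Coastal=56, Bypass=254, Inland=584
Highest average = 584 → Inland.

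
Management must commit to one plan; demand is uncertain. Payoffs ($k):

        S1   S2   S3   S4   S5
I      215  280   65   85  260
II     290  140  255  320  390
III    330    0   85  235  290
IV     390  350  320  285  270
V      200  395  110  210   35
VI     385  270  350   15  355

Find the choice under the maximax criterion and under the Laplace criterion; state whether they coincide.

maximax → V; laplace → IV (disagree)

Row maxima: I=280, II=390, III=330, IV=390, V=395, VI=385
Best best-case = 395 → V.
Row averages: I=181, II=279, III=188, IV=323, V=190, VI=275
Highest average = 323 → IV.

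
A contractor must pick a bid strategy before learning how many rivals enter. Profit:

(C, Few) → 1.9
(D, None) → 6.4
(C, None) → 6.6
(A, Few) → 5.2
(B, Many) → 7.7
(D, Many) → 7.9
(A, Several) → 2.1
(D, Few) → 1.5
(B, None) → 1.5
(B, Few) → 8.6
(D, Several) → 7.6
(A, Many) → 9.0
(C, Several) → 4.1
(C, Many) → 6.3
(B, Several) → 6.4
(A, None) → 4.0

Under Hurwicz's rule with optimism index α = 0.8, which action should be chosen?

A: 0.8·9.0 + 0.2·2.1 = 7.62
B: 0.8·8.6 + 0.2·1.5 = 7.18
C: 0.8·6.6 + 0.2·1.9 = 5.66
D: 0.8·7.9 + 0.2·1.5 = 6.62
Highest Hurwicz score = 7.62 → A.

A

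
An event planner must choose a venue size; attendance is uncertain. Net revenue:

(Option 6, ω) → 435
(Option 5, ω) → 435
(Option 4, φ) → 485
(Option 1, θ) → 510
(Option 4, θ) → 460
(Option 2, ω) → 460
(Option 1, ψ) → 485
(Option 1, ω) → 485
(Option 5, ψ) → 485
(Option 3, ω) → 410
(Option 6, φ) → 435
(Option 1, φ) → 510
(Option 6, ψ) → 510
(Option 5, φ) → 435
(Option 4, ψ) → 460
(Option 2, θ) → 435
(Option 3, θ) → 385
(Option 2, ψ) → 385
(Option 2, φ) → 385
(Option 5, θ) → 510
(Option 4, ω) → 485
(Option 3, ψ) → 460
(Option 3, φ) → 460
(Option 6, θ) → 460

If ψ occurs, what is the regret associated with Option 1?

25

Best payoff under ψ is 510.
Regret = 510 − 485 = 25.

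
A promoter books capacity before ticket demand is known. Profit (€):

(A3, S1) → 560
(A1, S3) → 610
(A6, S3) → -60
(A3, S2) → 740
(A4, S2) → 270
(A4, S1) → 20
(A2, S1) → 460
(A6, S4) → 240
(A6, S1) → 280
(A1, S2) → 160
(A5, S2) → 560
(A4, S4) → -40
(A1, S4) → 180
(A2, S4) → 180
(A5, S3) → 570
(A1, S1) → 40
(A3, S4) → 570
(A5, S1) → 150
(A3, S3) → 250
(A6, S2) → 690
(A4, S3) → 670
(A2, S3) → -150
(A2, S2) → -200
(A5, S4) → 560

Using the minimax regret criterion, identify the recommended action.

A5

Column bests: S1=560, S2=740, S3=670, S4=570.
A1 regrets: 520, 580, 60, 390 → max 580
A2 regrets: 100, 940, 820, 390 → max 940
A3 regrets: 0, 0, 420, 0 → max 420
A4 regrets: 540, 470, 0, 610 → max 610
A5 regrets: 410, 180, 100, 10 → max 410
A6 regrets: 280, 50, 730, 330 → max 730
Smallest max regret = 410 → A5.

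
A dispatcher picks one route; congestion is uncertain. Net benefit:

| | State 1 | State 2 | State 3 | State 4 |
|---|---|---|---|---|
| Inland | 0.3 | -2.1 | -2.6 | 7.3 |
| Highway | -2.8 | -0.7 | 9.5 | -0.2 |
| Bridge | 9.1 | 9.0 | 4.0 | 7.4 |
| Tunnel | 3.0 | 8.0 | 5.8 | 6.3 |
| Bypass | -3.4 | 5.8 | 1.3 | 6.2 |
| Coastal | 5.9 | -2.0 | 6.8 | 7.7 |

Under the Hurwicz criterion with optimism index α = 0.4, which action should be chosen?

Inland: 0.4·7.3 + 0.6·(-2.6) = 1.36
Highway: 0.4·9.5 + 0.6·(-2.8) = 2.12
Bridge: 0.4·9.1 + 0.6·4.0 = 6.04
Tunnel: 0.4·8.0 + 0.6·3.0 = 5
Bypass: 0.4·6.2 + 0.6·(-3.4) = 0.44
Coastal: 0.4·7.7 + 0.6·(-2.0) = 1.88
Highest Hurwicz score = 6.04 → Bridge.

Bridge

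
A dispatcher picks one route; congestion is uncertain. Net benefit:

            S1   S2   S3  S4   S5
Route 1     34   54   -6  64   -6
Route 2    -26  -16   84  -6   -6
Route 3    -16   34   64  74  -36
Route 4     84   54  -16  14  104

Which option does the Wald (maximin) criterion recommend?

Row minima: Route 1=-6, Route 2=-26, Route 3=-36, Route 4=-16
Best worst-case = -6 → Route 1.

Route 1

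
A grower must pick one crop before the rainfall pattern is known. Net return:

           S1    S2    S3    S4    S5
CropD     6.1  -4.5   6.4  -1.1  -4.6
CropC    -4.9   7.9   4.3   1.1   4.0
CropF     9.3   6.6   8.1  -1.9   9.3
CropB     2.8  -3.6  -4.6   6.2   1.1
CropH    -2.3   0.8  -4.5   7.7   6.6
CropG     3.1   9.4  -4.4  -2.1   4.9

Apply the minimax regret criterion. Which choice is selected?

CropF

Column bests: S1=9.3, S2=9.4, S3=8.1, S4=7.7, S5=9.3.
CropD regrets: 3.2, 13.9, 1.7, 8.8, 13.9 → max 13.9
CropC regrets: 14.2, 1.5, 3.8, 6.6, 5.3 → max 14.2
CropF regrets: 0.0, 2.8, 0.0, 9.6, 0.0 → max 9.6
CropB regrets: 6.5, 13.0, 12.7, 1.5, 8.2 → max 13.0
CropH regrets: 11.6, 8.6, 12.6, 0.0, 2.7 → max 12.6
CropG regrets: 6.2, 0.0, 12.5, 9.8, 4.4 → max 12.5
Smallest max regret = 9.6 → CropF.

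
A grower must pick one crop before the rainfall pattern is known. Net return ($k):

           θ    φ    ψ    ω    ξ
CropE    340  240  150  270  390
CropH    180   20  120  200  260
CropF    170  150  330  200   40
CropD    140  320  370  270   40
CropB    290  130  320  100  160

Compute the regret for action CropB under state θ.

Best payoff under θ is 340.
Regret = 340 − 290 = 50.

50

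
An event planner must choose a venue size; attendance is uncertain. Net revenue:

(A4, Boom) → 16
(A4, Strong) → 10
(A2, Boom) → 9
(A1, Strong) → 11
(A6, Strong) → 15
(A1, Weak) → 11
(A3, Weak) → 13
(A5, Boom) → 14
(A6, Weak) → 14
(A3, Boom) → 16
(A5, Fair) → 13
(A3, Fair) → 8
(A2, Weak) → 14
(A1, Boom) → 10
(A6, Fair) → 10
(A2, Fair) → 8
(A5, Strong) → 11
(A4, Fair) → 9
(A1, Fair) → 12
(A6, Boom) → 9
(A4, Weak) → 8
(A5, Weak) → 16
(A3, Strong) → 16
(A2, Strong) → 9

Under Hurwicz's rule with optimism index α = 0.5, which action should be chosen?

A1: 0.5·12 + 0.5·10 = 11
A2: 0.5·14 + 0.5·8 = 11
A3: 0.5·16 + 0.5·8 = 12
A4: 0.5·16 + 0.5·8 = 12
A5: 0.5·16 + 0.5·11 = 13.5
A6: 0.5·15 + 0.5·9 = 12
Highest Hurwicz score = 13.5 → A5.

A5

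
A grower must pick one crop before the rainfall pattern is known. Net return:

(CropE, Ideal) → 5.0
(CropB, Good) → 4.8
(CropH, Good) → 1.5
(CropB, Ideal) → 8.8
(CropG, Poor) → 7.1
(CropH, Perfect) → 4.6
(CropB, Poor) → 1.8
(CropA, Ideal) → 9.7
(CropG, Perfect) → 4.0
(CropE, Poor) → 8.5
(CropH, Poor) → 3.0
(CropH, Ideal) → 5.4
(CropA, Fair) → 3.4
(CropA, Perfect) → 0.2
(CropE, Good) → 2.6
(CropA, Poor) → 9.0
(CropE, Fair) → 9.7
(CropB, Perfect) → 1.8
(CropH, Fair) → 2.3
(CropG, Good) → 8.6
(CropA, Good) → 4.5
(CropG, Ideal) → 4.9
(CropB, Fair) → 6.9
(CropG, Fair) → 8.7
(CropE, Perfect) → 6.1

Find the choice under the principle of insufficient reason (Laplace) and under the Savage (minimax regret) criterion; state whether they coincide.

Row averages: CropE=6.38, CropB=4.82, CropH=3.36, CropA=5.36, CropG=6.66
Highest average = 6.66 → CropG.
Column bests: Poor=9.0, Fair=9.7, Good=8.6, Ideal=9.7, Perfect=6.1.
CropE regrets: 0.5, 0.0, 6.0, 4.7, 0.0 → max 6.0
CropB regrets: 7.2, 2.8, 3.8, 0.9, 4.3 → max 7.2
CropH regrets: 6.0, 7.4, 7.1, 4.3, 1.5 → max 7.4
CropA regrets: 0.0, 6.3, 4.1, 0.0, 5.9 → max 6.3
CropG regrets: 1.9, 1.0, 0.0, 4.8, 2.1 → max 4.8
Smallest max regret = 4.8 → CropG.

laplace → CropG; minimax regret → CropG (agree)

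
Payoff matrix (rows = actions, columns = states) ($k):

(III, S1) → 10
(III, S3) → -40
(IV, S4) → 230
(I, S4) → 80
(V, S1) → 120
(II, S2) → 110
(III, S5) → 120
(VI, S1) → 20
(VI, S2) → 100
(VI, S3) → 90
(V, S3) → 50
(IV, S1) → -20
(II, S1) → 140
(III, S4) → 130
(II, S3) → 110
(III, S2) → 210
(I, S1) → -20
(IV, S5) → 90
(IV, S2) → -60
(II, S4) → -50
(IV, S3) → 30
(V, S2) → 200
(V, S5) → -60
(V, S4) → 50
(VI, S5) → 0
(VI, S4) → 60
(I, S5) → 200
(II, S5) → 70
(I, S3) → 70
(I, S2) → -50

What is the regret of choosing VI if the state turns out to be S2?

110

Best payoff under S2 is 210.
Regret = 210 − 100 = 110.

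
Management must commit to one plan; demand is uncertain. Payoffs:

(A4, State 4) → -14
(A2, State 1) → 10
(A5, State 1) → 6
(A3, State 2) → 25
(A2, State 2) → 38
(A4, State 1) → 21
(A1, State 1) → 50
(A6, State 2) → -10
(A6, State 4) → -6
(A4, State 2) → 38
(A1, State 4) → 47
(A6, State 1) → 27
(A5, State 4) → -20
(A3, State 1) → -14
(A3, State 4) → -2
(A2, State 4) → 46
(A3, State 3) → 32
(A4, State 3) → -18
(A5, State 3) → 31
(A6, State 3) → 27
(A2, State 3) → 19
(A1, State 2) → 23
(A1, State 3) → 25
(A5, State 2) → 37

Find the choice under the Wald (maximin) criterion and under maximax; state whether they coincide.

maximin → A1; maximax → A1 (agree)

Row minima: A1=23, A2=10, A3=-14, A4=-18, A5=-20, A6=-10
Best worst-case = 23 → A1.
Row maxima: A1=50, A2=46, A3=32, A4=38, A5=37, A6=27
Best best-case = 50 → A1.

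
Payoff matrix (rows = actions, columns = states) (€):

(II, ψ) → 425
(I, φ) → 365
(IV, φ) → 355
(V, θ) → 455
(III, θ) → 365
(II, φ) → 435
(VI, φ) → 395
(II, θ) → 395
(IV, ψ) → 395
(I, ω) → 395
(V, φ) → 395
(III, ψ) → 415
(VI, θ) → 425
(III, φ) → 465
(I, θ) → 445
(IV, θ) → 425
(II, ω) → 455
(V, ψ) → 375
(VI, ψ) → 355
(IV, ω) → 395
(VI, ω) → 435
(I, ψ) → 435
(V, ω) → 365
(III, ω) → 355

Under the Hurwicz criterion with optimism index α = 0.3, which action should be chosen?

I: 0.3·445 + 0.7·365 = 389
II: 0.3·455 + 0.7·395 = 413
III: 0.3·465 + 0.7·355 = 388
IV: 0.3·425 + 0.7·355 = 376
V: 0.3·455 + 0.7·365 = 392
VI: 0.3·435 + 0.7·355 = 379
Highest Hurwicz score = 413 → II.

II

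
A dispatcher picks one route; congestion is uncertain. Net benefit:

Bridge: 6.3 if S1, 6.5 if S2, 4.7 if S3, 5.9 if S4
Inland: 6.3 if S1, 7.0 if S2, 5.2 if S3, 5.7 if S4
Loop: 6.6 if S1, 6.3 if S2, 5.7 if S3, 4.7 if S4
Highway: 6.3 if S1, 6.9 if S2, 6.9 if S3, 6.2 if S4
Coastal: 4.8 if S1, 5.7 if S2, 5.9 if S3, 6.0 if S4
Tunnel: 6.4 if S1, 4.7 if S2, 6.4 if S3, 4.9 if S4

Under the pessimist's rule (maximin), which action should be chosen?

Highway

Row minima: Bridge=4.7, Inland=5.2, Loop=4.7, Highway=6.2, Coastal=4.8, Tunnel=4.7
Best worst-case = 6.2 → Highway.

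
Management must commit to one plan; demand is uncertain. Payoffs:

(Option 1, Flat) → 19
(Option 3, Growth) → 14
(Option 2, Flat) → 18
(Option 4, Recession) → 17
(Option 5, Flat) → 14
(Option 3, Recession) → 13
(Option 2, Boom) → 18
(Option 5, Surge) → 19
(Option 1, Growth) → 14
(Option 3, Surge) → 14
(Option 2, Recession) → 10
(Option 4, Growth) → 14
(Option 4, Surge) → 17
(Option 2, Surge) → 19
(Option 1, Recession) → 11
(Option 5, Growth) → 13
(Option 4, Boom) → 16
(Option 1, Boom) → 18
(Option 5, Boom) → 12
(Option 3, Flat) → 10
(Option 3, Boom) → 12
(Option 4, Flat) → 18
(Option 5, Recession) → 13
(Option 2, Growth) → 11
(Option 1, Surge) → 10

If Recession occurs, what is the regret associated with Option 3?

4

Best payoff under Recession is 17.
Regret = 17 − 13 = 4.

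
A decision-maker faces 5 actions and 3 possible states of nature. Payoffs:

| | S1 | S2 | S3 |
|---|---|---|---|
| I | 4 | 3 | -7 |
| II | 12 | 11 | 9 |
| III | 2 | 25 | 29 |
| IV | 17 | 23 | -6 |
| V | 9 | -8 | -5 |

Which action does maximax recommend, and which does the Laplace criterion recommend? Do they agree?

Row maxima: I=4, II=12, III=29, IV=23, V=9
Best best-case = 29 → III.
Row averages: I=0, II=32/3, III=56/3, IV=34/3, V=-4/3
Highest average = 56/3 → III.

maximax → III; laplace → III (agree)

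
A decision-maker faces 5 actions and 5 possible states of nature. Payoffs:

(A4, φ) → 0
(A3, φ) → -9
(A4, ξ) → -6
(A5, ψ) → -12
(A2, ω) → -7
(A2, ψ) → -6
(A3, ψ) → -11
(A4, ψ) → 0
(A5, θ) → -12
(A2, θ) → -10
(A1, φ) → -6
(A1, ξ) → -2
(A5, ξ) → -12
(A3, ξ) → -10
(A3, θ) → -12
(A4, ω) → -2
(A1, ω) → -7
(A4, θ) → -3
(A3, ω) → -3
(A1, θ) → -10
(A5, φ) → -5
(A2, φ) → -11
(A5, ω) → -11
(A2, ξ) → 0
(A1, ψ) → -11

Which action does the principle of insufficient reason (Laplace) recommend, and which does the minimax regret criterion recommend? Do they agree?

Row averages: A1=-7.2, A2=-6.8, A3=-9, A4=-2.2, A5=-10.4
Highest average = -2.2 → A4.
Column bests: θ=-3, φ=0, ψ=0, ω=-2, ξ=0.
A1 regrets: 7, 6, 11, 5, 2 → max 11
A2 regrets: 7, 11, 6, 5, 0 → max 11
A3 regrets: 9, 9, 11, 1, 10 → max 11
A4 regrets: 0, 0, 0, 0, 6 → max 6
A5 regrets: 9, 5, 12, 9, 12 → max 12
Smallest max regret = 6 → A4.

laplace → A4; minimax regret → A4 (agree)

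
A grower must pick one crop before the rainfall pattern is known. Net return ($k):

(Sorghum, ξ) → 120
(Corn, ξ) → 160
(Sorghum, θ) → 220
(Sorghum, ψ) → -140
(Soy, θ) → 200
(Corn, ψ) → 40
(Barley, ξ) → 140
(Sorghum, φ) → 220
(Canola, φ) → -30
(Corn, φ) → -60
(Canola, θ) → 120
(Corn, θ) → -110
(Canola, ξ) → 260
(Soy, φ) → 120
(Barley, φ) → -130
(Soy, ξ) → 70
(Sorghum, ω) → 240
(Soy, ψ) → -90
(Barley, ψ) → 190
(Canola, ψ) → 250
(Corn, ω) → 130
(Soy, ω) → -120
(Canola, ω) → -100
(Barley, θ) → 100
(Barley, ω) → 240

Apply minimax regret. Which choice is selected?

Corn

Column bests: θ=220, φ=220, ψ=250, ω=240, ξ=260.
Canola regrets: 100, 250, 0, 340, 0 → max 340
Corn regrets: 330, 280, 210, 110, 100 → max 330
Sorghum regrets: 0, 0, 390, 0, 140 → max 390
Barley regrets: 120, 350, 60, 0, 120 → max 350
Soy regrets: 20, 100, 340, 360, 190 → max 360
Smallest max regret = 330 → Corn.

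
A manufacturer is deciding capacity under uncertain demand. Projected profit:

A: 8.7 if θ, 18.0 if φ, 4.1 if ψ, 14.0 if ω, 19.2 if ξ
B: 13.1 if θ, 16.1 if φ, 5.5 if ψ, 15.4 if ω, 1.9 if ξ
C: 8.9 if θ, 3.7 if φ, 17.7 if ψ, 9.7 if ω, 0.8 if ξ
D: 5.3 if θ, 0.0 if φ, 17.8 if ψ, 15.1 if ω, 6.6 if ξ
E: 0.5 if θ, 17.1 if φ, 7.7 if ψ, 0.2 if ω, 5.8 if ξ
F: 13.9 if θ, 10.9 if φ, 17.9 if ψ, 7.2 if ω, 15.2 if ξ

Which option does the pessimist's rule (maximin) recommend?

F

Row minima: A=4.1, B=1.9, C=0.8, D=0.0, E=0.2, F=7.2
Best worst-case = 7.2 → F.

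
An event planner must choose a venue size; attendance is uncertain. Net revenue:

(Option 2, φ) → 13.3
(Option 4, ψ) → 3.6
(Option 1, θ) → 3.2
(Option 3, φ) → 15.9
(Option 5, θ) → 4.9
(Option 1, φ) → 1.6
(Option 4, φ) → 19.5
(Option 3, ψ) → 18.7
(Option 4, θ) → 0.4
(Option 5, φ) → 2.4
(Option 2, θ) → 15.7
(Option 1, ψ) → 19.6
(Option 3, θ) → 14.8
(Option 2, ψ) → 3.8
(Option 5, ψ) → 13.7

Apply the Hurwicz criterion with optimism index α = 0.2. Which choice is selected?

Option 1: 0.2·19.6 + 0.8·1.6 = 5.2
Option 2: 0.2·15.7 + 0.8·3.8 = 6.18
Option 3: 0.2·18.7 + 0.8·14.8 = 15.58
Option 4: 0.2·19.5 + 0.8·0.4 = 4.22
Option 5: 0.2·13.7 + 0.8·2.4 = 4.66
Highest Hurwicz score = 15.58 → Option 3.

Option 3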